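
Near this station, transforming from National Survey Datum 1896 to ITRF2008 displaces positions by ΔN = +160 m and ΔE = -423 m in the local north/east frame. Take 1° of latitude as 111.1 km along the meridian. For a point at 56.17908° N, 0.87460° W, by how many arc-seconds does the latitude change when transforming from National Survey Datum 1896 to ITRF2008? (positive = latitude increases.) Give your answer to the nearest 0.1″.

1° of latitude = 111.1 km, so Δφ = 160.0 / 111100 = 0.0014401° = 5.185″.

Δφ = 5.2″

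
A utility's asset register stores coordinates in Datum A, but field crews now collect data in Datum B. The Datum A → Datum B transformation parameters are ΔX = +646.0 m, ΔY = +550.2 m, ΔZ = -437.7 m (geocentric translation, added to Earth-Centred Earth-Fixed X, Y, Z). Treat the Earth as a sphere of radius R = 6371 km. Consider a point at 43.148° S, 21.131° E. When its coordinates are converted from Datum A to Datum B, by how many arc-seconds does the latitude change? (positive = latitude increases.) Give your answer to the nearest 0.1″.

Δφ = 7.4″

sin φ = -0.683885, cos φ = 0.729590, sin λ = 0.360502, cos λ = 0.932759.
North component: ΔN = −sin φ cos λ·ΔX − sin φ sin λ·ΔY + cos φ·ΔZ = −(-0.683885)(0.932759)(646.0) − (-0.683885)(0.360502)(550.2) + (0.729590)(-437.7) = 228.39 m.
1° of latitude spans πR/180 = 111195 m, so Δφ = 228.39 / 111195 × 3600 = 7.394″.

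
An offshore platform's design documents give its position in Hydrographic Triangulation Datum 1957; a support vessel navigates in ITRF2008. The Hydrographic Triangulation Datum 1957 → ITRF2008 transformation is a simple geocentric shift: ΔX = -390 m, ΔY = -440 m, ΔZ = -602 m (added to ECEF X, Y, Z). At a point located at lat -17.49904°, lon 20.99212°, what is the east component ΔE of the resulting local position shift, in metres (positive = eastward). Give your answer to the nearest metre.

ΔE = -271 m

At φ = -17.49904°, λ = 20.99212°: sin φ = -0.300690, cos φ = 0.953722, sin λ = 0.358240, cos λ = 0.933630.
ΔE = −sin λ·ΔX + cos λ·ΔY = −(0.358240)·(-390) + (0.933630)·(-440) = -271.08 m.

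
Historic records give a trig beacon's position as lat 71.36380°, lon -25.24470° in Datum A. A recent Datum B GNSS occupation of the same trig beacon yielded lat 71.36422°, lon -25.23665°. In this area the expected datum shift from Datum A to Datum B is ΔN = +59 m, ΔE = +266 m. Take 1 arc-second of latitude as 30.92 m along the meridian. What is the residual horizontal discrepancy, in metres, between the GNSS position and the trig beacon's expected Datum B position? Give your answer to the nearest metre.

Observed coordinate differences: Δφ = +0.00042°, Δλ = +0.00805°.
Converting to metres (1° lat = 111312 m, cos φ = 0.319558): observed ΔN = 46.8 m, observed ΔE = 286.3 m.
Subtracting the expected shift leaves a residual of 46.8 − (59) = -12.2 m north and 286.3 − (266) = 20.3 m east.
Residual distance = √((-12.2)² + 20.3²) = 23.7 m.

24 m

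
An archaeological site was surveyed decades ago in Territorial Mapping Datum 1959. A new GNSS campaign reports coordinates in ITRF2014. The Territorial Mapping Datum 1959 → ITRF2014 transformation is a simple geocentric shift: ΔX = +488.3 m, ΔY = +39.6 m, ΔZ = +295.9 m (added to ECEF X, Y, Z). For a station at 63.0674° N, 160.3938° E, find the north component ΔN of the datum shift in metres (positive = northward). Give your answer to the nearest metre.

ΔN = 532 m

The local north axis is (−sin φ cos λ, −sin φ sin λ, cos φ), giving ΔN = 410.099 − 11.847 + 134.026 = 532.28 m.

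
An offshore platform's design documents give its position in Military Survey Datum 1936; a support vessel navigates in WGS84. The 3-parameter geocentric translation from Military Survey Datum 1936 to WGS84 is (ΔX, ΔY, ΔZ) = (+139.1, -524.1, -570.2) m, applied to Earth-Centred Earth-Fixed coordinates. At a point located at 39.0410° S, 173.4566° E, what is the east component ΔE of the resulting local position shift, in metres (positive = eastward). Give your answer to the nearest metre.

ΔE = 505 m

At φ = -39.0410°, λ = 173.4566°: sin φ = -0.629876, cos φ = 0.776695, sin λ = 0.113956, cos λ = -0.993486.
ΔE = −sin λ·ΔX + cos λ·ΔY = −(0.113956)·(139.1) + (-0.993486)·(-524.1) = 504.83 m.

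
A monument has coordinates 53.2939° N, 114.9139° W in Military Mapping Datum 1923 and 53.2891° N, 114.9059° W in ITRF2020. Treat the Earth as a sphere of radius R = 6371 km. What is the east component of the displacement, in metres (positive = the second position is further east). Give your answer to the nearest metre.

Δφ = 53.2891° − 53.2939° = -0.0048°; Δλ = -114.9059° − -114.9139° = +0.0080°.
1° along a meridian = πR/180 = 111195 m.
ΔN = Δφ × 111195 = -533.7 m; ΔE = Δλ × 111195 × cos(53.2939°) = +0.0080 × 111195 × 0.597711 = 531.7 m.

ΔE = 532 m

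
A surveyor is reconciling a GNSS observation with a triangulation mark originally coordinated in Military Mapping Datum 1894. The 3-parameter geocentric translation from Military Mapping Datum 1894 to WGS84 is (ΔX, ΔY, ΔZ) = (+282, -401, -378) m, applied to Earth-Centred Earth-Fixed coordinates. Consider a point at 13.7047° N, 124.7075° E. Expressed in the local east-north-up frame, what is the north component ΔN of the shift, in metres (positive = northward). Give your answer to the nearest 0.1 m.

ΔN = -251.1 m

At φ = 13.7047°, λ = 124.7075°: sin φ = 0.236918, cos φ = 0.971530, sin λ = 0.822070, cos λ = -0.569387.
ΔN = −sin φ cos λ·ΔX − sin φ sin λ·ΔY + cos φ·ΔZ = −(0.236918)(-0.569387)(282) − (0.236918)(0.822070)(-401) + (0.971530)(-378) = -251.10 m.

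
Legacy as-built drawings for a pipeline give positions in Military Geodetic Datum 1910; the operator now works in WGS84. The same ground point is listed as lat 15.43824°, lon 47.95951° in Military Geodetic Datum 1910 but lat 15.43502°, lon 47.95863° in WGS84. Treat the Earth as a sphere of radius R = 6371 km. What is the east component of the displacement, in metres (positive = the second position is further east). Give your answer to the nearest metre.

ΔE = -94 m

Δφ = 15.43502° − 15.43824° = -0.00322°; Δλ = 47.95863° − 47.95951° = -0.00088°.
1° along a meridian = πR/180 = 111195 m.
ΔN = Δφ × 111195 = -358.0 m; ΔE = Δλ × 111195 × cos(15.43824°) = -0.00088 × 111195 × 0.963918 = -94.3 m.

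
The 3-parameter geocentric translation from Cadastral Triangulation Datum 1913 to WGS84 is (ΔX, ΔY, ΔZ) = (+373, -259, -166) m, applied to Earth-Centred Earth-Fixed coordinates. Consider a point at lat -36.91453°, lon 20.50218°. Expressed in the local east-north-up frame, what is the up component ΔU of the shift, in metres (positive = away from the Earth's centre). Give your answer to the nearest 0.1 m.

ΔU = 306.5 m

The local up (radial) axis is (cos φ cos λ, cos φ sin λ, sin φ), giving ΔU = 279.336 − 72.528 + 99.703 = 306.51 m.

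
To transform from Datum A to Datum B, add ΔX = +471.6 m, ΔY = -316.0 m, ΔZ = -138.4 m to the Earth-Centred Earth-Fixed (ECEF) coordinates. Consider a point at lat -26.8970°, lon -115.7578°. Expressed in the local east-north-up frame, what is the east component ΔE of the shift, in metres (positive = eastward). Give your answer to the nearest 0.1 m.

The local east axis at (φ, λ) is (−sin λ, cos λ, 0), so ΔE = −sin(-115.7578°)·471.6 + cos(-115.7578°)·(-316.0) = 562.06 m.

ΔE = 562.1 m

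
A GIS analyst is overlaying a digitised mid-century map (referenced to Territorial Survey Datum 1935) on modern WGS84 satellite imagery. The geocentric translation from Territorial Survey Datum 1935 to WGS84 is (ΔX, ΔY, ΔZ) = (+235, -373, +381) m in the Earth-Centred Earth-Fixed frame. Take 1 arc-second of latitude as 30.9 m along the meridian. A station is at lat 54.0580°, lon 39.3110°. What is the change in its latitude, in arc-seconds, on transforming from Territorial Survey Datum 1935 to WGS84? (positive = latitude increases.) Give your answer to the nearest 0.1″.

sin φ = 0.809612, cos φ = 0.586966, sin λ = 0.633529, cos λ = 0.773719.
North component: ΔN = −sin φ cos λ·ΔX − sin φ sin λ·ΔY + cos φ·ΔZ = −(0.809612)(0.773719)(235) − (0.809612)(0.633529)(-373) + (0.586966)(381) = 267.74 m.
1° of latitude spans 3600 × 30.90 = 111240 m, so Δφ = 267.74 / 111240 × 3600 = 8.665″.

Δφ = 8.7″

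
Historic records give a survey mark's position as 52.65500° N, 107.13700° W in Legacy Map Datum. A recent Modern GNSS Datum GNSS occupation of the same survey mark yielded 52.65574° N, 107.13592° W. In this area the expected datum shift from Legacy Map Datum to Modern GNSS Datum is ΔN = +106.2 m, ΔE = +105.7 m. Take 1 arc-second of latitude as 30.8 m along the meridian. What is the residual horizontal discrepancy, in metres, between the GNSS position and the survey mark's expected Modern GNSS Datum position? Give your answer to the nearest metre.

Observed coordinate differences: Δφ = +0.00074°, Δλ = +0.00108°.
Converting to metres (1° lat = 110880 m, cos φ = 0.606613): observed ΔN = 82.1 m, observed ΔE = 72.6 m.
Subtracting the expected shift leaves a residual of 82.1 − (106.2) = -24.1 m north and 72.6 − (105.7) = -33.1 m east.
Residual distance = √((-24.1)² + (-33.1)²) = 40.9 m.

41 m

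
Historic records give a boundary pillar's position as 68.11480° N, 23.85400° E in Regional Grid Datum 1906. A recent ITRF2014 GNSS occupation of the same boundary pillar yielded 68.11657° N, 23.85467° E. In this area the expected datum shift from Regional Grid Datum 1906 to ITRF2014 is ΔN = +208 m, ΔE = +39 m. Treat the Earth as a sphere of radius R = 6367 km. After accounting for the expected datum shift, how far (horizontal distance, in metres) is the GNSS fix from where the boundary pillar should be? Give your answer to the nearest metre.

16 m

Observed coordinate differences: Δφ = +0.00177°, Δλ = +0.00067°.
Converting to metres (1° lat = 111125 m, cos φ = 0.372748): observed ΔN = 196.7 m, observed ΔE = 27.8 m.
Subtracting the expected shift leaves a residual of 196.7 − (208) = -11.3 m north and 27.8 − (39) = -11.2 m east.
Residual distance = √((-11.3)² + (-11.2)²) = 15.9 m.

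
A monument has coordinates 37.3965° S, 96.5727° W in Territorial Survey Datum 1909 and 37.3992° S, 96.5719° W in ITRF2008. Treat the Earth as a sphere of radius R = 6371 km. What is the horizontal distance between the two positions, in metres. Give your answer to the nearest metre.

Δφ = -37.3992° − -37.3965° = -0.0027°; Δλ = -96.5719° − -96.5727° = +0.0008°.
1° along a meridian = πR/180 = 111195 m.
ΔN = Δφ × 111195 = -300.2 m; ΔE = Δλ × 111195 × cos(-37.3965°) = +0.0008 × 111195 × 0.794452 = 70.7 m.
Distance = √(ΔE² + ΔN²) = √(70.7² + (-300.2)²) = 308.4 m.

308 m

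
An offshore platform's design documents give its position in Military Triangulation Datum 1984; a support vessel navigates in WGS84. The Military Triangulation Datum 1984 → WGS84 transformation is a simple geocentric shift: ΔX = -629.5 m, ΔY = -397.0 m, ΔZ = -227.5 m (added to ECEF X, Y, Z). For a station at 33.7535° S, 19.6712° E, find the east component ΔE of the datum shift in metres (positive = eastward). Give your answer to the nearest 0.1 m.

The local east axis at (φ, λ) is (−sin λ, cos λ, 0), so ΔE = −sin(19.6712°)·(-629.5) + cos(19.6712°)·(-397.0) = -161.93 m.

ΔE = -161.9 m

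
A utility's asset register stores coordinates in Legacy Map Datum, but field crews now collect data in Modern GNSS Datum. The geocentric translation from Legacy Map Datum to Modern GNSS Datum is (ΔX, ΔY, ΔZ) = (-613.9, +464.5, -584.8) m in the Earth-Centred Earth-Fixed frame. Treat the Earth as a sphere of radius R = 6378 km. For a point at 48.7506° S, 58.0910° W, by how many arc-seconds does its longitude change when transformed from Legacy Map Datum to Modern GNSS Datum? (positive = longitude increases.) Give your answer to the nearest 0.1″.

sin φ = -0.751847, cos φ = 0.659338, sin λ = -0.848889, cos λ = 0.528572.
East component: ΔE = −sin λ·ΔX + cos λ·ΔY = −(-0.848889)(-613.9) + (0.528572)(464.5) = -275.61 m.
1° of latitude spans πR/180 = 111317 m; at latitude φ, 1° of longitude spans that × cos φ = 73395.6 m, so Δλ = -275.61 / 73395.6 × 3600 = -13.519″.

Δλ = -13.5″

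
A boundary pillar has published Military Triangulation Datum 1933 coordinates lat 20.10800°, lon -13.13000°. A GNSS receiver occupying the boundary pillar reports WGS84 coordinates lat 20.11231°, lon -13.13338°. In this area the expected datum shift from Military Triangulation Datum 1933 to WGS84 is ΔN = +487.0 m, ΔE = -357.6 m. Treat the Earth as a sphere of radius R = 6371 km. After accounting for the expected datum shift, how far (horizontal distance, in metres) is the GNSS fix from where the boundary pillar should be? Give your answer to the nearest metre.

Observed coordinate differences: Δφ = +0.00431°, Δλ = -0.00338°.
Converting to metres (1° lat = 111195 m, cos φ = 0.939046): observed ΔN = 479.3 m, observed ΔE = -352.9 m.
Subtracting the expected shift leaves a residual of 479.3 − (487.0) = -7.7 m north and -352.9 − (-357.6) = 4.7 m east.
Residual distance = √((-7.7)² + 4.7²) = 9.0 m.

9 m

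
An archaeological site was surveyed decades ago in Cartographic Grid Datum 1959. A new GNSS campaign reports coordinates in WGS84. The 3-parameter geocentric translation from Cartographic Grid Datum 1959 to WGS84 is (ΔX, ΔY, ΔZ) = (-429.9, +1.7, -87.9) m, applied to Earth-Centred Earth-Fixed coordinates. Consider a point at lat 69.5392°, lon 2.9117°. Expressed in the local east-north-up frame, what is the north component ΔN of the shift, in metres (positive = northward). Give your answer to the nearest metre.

ΔN = 371 m

The local north axis is (−sin φ cos λ, −sin φ sin λ, cos φ), giving ΔN = 402.258 − 0.081 − 30.727 = 371.45 m.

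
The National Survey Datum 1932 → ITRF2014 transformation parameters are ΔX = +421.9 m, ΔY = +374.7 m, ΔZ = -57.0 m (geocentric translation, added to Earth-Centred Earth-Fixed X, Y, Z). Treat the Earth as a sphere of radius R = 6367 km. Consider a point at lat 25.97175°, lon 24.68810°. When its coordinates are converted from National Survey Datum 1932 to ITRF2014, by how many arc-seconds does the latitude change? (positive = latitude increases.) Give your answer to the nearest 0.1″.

Δφ = -9.3″

sin φ = 0.437928, cos φ = 0.899010, sin λ = 0.417678, cos λ = 0.908595.
North component: ΔN = −sin φ cos λ·ΔX − sin φ sin λ·ΔY + cos φ·ΔZ = −(0.437928)(0.908595)(421.9) − (0.437928)(0.417678)(374.7) + (0.899010)(-57.0) = -287.65 m.
1° of latitude spans πR/180 = 111125 m, so Δφ = -287.65 / 111125 × 3600 = -9.319″.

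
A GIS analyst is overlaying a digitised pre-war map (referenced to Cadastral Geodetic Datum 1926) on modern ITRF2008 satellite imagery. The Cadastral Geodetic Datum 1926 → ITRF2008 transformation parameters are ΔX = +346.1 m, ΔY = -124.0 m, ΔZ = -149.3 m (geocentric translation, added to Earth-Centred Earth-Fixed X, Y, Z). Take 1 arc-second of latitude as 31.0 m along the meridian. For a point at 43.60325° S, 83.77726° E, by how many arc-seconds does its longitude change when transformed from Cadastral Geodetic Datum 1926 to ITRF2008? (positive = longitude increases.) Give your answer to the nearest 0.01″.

Δλ = -15.93″

sin φ = -0.689661, cos φ = 0.724133, sin λ = 0.994108, cos λ = 0.108394.
East component: ΔE = −sin λ·ΔX + cos λ·ΔY = −(0.994108)(346.1) + (0.108394)(-124.0) = -357.50 m.
1° of latitude spans 3600 × 31.00 = 111600 m; at latitude φ, 1° of longitude spans that × cos φ = 80813.2 m, so Δλ = -357.50 / 80813.2 × 3600 = -15.926″.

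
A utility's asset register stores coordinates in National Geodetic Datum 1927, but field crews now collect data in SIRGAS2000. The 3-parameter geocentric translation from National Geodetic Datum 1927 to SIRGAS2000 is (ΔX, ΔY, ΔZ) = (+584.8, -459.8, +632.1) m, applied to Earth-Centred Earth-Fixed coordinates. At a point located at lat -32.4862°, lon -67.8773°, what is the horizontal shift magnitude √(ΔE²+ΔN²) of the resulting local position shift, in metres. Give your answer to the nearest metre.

954 m

At φ = -32.4862°, λ = -67.8773°: sin φ = -0.537096, cos φ = 0.843521, sin λ = -0.926380, cos λ = 0.376591.
ΔE = −sin λ·ΔX + cos λ·ΔY = −(-0.926380)·(584.8) + (0.376591)·(-459.8) = 368.59 m.
ΔN = −sin φ cos λ·ΔX − sin φ sin λ·ΔY + cos φ·ΔZ = −(-0.537096)(0.376591)(584.8) − (-0.537096)(-0.926380)(-459.8) + (0.843521)(632.1) = 880.25 m.
Horizontal magnitude = √(ΔE² + ΔN²) = √(368.59² + 880.25²) = 954.31 m.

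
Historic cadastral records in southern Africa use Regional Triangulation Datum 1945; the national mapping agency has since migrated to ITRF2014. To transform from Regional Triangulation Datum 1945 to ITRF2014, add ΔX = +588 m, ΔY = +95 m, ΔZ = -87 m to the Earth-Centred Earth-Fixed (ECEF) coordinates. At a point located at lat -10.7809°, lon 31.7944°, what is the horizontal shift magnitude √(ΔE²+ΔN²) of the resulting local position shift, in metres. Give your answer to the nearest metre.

230 m

The local east axis at (φ, λ) is (−sin λ, cos λ, 0), so ΔE = −sin(31.7944°)·588 + cos(31.7944°)·95 = -229.06 m.
The local north axis is (−sin φ cos λ, −sin φ sin λ, cos φ), giving ΔN = 93.483 + 9.363 − 85.464 = 17.38 m.
Horizontal magnitude = √(ΔE² + ΔN²) = √((-229.06)² + 17.38²) = 229.72 m.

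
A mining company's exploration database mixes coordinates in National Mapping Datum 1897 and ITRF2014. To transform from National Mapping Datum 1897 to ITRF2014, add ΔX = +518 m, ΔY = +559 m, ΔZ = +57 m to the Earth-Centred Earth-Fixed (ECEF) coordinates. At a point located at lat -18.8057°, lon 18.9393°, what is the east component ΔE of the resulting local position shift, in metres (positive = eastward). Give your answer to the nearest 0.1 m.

ΔE = 360.6 m

The local east axis at (φ, λ) is (−sin λ, cos λ, 0), so ΔE = −sin(18.9393°)·518 + cos(18.9393°)·559 = 360.61 m.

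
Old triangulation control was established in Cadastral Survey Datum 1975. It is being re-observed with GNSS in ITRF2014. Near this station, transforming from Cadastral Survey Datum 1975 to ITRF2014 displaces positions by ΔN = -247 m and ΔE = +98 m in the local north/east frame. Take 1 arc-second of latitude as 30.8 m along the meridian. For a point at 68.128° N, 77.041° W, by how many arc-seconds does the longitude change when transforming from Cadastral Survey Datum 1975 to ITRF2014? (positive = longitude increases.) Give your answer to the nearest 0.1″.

At latitude 68.128°, cos φ = 0.372534.
1″ of longitude at this latitude = 30.80 × cos φ = 11.4741 m, so Δλ = 98.0 / 11.4741 = 8.541″.

Δλ = 8.5″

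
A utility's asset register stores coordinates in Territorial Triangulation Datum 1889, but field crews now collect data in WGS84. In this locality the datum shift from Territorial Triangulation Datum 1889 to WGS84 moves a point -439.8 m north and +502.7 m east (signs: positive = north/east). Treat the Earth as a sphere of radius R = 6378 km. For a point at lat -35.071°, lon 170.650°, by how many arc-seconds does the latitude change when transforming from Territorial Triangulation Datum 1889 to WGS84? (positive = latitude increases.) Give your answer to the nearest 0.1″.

On a sphere of radius R, 1 rad of latitude = R, so Δφ = ΔN / R = -439.8 / 6378000 = -6.8956e-05 rad = -14.223″.

Δφ = -14.2″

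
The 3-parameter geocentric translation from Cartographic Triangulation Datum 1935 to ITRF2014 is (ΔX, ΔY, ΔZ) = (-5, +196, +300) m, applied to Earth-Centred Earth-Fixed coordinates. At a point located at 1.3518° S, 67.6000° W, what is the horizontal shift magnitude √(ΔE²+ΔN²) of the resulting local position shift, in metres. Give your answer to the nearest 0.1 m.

303.8 m

The local east axis at (φ, λ) is (−sin λ, cos λ, 0), so ΔE = −sin(-67.6000°)·(-5) + cos(-67.6000°)·196 = 70.07 m.
The local north axis is (−sin φ cos λ, −sin φ sin λ, cos φ), giving ΔN = -0.045 − 4.275 + 299.917 = 295.60 m.
Horizontal magnitude = √(ΔE² + ΔN²) = √(70.07² + 295.60²) = 303.79 m.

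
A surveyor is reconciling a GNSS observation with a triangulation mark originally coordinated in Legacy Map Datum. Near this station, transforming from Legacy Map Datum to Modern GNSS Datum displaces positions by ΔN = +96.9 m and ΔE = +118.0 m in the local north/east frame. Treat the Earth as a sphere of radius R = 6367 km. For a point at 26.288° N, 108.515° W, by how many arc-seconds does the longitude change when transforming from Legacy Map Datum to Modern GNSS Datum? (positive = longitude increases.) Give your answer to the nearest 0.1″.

Δλ = 4.3″

At latitude 26.288°, cos φ = 0.896579.
One radian of longitude at latitude φ spans R cos φ, so Δλ = ΔE / (R cos φ) = 118.0 / (6367000 × 0.896579) = 2.0671e-05 rad = 4.264″.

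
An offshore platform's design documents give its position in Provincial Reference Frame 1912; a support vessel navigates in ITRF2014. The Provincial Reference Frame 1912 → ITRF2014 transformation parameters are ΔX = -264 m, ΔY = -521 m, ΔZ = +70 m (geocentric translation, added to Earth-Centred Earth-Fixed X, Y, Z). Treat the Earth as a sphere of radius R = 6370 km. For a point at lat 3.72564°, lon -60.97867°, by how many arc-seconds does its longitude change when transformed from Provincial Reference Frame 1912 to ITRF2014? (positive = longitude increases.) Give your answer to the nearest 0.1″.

sin φ = 0.064979, cos φ = 0.997887, sin λ = -0.874439, cos λ = 0.485135.
East component: ΔE = −sin λ·ΔX + cos λ·ΔY = −(-0.874439)(-264) + (0.485135)(-521) = -483.61 m.
1° of latitude spans πR/180 = 111177 m; at latitude φ, 1° of longitude spans that × cos φ = 110942.5 m, so Δλ = -483.61 / 110942.5 × 3600 = -15.693″.

Δλ = -15.7″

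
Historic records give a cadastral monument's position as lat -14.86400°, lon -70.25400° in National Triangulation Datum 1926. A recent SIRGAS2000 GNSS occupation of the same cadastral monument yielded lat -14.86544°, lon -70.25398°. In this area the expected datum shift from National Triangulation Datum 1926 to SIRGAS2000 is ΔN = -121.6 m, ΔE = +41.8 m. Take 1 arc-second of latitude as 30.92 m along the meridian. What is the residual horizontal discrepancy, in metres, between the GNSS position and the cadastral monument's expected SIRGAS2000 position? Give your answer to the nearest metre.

55 m

Observed coordinate differences: Δφ = -0.00144°, Δλ = +0.00002°.
Converting to metres (1° lat = 111312 m, cos φ = 0.966537): observed ΔN = -160.3 m, observed ΔE = 2.2 m.
Subtracting the expected shift leaves a residual of -160.3 − (-121.6) = -38.7 m north and 2.2 − (41.8) = -39.6 m east.
Residual distance = √((-38.7)² + (-39.6)²) = 55.4 m.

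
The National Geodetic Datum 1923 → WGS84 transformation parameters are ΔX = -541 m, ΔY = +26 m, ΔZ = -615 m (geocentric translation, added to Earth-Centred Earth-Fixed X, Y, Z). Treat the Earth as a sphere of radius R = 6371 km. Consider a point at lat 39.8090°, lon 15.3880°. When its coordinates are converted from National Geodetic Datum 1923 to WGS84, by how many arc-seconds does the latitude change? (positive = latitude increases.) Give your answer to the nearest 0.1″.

sin φ = 0.640230, cos φ = 0.768183, sin λ = 0.265354, cos λ = 0.964151.
North component: ΔN = −sin φ cos λ·ΔX − sin φ sin λ·ΔY + cos φ·ΔZ = −(0.640230)(0.964151)(-541) − (0.640230)(0.265354)(26) + (0.768183)(-615) = -142.90 m.
1° of latitude spans πR/180 = 111195 m, so Δφ = -142.90 / 111195 × 3600 = -4.627″.

Δφ = -4.6″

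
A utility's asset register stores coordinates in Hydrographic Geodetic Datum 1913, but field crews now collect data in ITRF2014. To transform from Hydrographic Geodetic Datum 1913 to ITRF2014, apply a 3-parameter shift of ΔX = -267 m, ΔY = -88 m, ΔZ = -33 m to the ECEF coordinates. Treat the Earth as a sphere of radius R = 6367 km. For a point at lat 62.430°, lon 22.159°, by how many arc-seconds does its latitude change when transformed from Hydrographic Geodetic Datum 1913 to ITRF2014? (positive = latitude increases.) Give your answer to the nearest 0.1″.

sin φ = 0.886446, cos φ = 0.462832, sin λ = 0.377178, cos λ = 0.926141.
North component: ΔN = −sin φ cos λ·ΔX − sin φ sin λ·ΔY + cos φ·ΔZ = −(0.886446)(0.926141)(-267) − (0.886446)(0.377178)(-88) + (0.462832)(-33) = 233.35 m.
1° of latitude spans πR/180 = 111125 m, so Δφ = 233.35 / 111125 × 3600 = 7.560″.

Δφ = 7.6″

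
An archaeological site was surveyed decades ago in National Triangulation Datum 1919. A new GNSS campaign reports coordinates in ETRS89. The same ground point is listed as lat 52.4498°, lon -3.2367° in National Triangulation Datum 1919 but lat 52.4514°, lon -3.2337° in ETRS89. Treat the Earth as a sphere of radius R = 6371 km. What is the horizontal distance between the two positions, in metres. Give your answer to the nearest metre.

Δφ = 52.4514° − 52.4498° = +0.0016°; Δλ = -3.2337° − -3.2367° = +0.0030°.
1° along a meridian = πR/180 = 111195 m.
ΔN = Δφ × 111195 = 177.9 m; ΔE = Δλ × 111195 × cos(52.4498°) = +0.0030 × 111195 × 0.609456 = 203.3 m.
Distance = √(ΔE² + ΔN²) = √(203.3² + 177.9²) = 270.2 m.

270 m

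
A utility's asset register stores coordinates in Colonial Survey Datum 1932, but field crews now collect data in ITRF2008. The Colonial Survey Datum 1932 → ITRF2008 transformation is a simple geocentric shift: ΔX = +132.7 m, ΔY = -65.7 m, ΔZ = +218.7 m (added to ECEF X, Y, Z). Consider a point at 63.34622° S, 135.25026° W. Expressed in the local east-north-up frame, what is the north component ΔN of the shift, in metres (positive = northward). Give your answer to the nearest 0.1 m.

ΔN = 55.2 m

The local north axis is (−sin φ cos λ, −sin φ sin λ, cos φ), giving ΔN = -84.227 + 41.338 + 98.108 = 55.22 m.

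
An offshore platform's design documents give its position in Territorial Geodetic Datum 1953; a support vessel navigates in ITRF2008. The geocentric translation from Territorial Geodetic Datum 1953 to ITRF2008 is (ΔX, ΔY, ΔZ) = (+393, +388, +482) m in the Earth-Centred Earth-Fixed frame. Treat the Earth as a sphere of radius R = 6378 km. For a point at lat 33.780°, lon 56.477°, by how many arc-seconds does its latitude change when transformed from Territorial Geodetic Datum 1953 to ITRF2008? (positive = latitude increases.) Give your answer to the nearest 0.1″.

Δφ = 3.2″

sin φ = 0.556006, cos φ = 0.831179, sin λ = 0.833664, cos λ = 0.552272.
North component: ΔN = −sin φ cos λ·ΔX − sin φ sin λ·ΔY + cos φ·ΔZ = −(0.556006)(0.552272)(393) − (0.556006)(0.833664)(388) + (0.831179)(482) = 100.10 m.
1° of latitude spans πR/180 = 111317 m, so Δφ = 100.10 / 111317 × 3600 = 3.237″.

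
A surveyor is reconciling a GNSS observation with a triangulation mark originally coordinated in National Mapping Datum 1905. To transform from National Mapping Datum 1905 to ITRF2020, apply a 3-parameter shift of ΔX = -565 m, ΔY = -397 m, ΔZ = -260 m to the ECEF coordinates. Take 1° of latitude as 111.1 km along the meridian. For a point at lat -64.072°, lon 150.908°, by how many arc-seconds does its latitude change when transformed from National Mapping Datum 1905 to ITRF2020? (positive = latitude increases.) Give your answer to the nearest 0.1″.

Δφ = 5.1″

sin φ = -0.899344, cos φ = 0.437241, sin λ = 0.486213, cos λ = -0.873840.
North component: ΔN = −sin φ cos λ·ΔX − sin φ sin λ·ΔY + cos φ·ΔZ = −(-0.899344)(-0.873840)(-565) − (-0.899344)(0.486213)(-397) + (0.437241)(-260) = 156.74 m.
1° of latitude spans 111100 m, so Δφ = 156.74 / 111100 × 3600 = 5.079″.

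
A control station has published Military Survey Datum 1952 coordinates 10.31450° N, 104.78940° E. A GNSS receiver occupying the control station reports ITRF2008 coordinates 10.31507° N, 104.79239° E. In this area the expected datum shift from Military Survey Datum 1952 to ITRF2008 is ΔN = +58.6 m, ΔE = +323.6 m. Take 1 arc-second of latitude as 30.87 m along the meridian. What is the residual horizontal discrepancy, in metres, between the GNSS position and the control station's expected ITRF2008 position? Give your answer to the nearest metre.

Observed coordinate differences: Δφ = +0.00057°, Δλ = +0.00299°.
Converting to metres (1° lat = 111132 m, cos φ = 0.983840): observed ΔN = 63.3 m, observed ΔE = 326.9 m.
Subtracting the expected shift leaves a residual of 63.3 − (58.6) = 4.7 m north and 326.9 − (323.6) = 3.3 m east.
Residual distance = √(4.7² + 3.3²) = 5.8 m.

6 m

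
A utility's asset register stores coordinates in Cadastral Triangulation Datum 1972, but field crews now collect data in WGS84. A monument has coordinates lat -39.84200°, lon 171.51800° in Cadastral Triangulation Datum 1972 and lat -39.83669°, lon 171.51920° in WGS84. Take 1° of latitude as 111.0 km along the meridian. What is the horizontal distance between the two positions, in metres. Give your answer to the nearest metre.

598 m

Δφ = -39.83669° − -39.84200° = +0.00531°; Δλ = 171.51920° − 171.51800° = +0.00120°.
ΔN = Δφ × 111000 = 589.4 m; ΔE = Δλ × 111000 × cos(-39.84200°) = +0.00120 × 111000 × 0.767814 = 102.3 m.
Distance = √(ΔE² + ΔN²) = √(102.3² + 589.4²) = 598.2 m.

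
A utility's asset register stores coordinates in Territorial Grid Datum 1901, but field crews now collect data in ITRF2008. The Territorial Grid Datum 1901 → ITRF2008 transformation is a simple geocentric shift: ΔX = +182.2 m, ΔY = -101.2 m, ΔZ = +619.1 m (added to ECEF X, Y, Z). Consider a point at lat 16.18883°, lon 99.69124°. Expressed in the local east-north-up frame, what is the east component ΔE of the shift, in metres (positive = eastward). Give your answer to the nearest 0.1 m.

ΔE = -162.6 m

The local east axis at (φ, λ) is (−sin λ, cos λ, 0), so ΔE = −sin(99.69124°)·182.2 + cos(99.69124°)·(-101.2) = -162.56 m.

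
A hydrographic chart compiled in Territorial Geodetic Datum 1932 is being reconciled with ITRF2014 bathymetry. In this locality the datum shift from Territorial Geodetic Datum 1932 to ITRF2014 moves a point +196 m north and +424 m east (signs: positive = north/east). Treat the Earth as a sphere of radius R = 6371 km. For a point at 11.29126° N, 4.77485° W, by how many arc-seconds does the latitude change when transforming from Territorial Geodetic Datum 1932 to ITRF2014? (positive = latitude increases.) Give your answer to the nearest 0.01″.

Δφ = 6.35″

On a sphere of radius R, 1 rad of latitude = R, so Δφ = ΔN / R = 196.0 / 6371000 = 3.0764e-05 rad = 6.346″.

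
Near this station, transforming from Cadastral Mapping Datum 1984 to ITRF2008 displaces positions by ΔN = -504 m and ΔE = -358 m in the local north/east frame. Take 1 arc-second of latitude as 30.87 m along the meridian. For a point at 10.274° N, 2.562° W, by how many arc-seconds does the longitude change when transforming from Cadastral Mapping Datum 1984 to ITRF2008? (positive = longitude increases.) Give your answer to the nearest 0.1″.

Δλ = -11.8″

At latitude 10.274°, cos φ = 0.983966.
1″ of longitude at this latitude = 30.87 × cos φ = 30.3750 m, so Δλ = -358.0 / 30.3750 = -11.786″.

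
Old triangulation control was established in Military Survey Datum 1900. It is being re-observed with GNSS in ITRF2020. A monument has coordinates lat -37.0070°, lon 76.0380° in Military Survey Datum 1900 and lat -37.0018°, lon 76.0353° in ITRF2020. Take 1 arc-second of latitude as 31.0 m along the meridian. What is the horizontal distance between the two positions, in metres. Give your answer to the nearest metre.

Δφ = -37.0018° − -37.0070° = +0.0052°; Δλ = 76.0353° − 76.0380° = -0.0027°.
1° of latitude = 3600 × 31.00 = 111600 m.
ΔN = Δφ × 111600 = 580.3 m; ΔE = Δλ × 111600 × cos(-37.0070°) = -0.0027 × 111600 × 0.798562 = -240.6 m.
Distance = √(ΔE² + ΔN²) = √((-240.6)² + 580.3²) = 628.2 m.

628 m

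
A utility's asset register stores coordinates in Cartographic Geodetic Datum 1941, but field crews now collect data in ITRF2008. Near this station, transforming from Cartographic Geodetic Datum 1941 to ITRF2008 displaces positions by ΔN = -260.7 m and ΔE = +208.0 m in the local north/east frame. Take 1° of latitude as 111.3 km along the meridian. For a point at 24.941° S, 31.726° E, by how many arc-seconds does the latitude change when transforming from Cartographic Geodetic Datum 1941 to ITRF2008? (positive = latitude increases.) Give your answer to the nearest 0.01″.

1° of latitude = 111.3 km, so Δφ = -260.7 / 111300 = -0.0023423° = -8.432″.

Δφ = -8.43″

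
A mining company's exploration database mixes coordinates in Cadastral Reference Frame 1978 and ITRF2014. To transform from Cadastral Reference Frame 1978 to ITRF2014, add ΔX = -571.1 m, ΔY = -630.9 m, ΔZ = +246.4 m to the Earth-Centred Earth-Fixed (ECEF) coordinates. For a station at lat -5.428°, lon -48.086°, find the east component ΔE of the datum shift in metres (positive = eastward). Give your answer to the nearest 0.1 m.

ΔE = -846.4 m

The local east axis at (φ, λ) is (−sin λ, cos λ, 0), so ΔE = −sin(-48.086°)·(-571.1) + cos(-48.086°)·(-630.9) = -846.43 m.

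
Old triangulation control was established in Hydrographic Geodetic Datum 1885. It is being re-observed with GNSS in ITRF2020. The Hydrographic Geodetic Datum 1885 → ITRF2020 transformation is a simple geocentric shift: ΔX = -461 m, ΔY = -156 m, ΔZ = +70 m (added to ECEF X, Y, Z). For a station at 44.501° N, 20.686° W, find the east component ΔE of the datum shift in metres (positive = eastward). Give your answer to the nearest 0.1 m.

ΔE = -308.8 m

At φ = 44.501°, λ = -20.686°: sin φ = 0.700922, cos φ = 0.713238, sin λ = -0.353246, cos λ = 0.935530.
ΔE = −sin λ·ΔX + cos λ·ΔY = −(-0.353246)·(-461) + (0.935530)·(-156) = -308.79 m.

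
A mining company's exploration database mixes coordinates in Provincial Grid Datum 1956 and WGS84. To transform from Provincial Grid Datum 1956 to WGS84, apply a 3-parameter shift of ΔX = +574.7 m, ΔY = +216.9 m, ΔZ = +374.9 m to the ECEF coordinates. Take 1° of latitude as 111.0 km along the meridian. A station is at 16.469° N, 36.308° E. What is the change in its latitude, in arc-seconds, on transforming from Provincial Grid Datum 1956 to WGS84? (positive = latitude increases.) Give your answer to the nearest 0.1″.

sin φ = 0.283497, cos φ = 0.958973, sin λ = 0.592126, cos λ = 0.805846.
North component: ΔN = −sin φ cos λ·ΔX − sin φ sin λ·ΔY + cos φ·ΔZ = −(0.283497)(0.805846)(574.7) − (0.283497)(0.592126)(216.9) + (0.958973)(374.9) = 191.82 m.
1° of latitude spans 111000 m, so Δφ = 191.82 / 111000 × 3600 = 6.221″.

Δφ = 6.2″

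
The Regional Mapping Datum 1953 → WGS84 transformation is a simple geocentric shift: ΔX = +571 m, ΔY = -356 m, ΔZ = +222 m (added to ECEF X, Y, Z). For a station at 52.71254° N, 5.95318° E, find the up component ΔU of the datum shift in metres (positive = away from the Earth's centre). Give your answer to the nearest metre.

At φ = 52.71254°, λ = 5.95318°: sin φ = 0.795606, cos φ = 0.605814, sin λ = 0.103716, cos λ = 0.994607.
ΔU = cos φ cos λ·ΔX + cos φ sin λ·ΔY + sin φ·ΔZ = (0.605814)(0.994607)(571) + (0.605814)(0.103716)(-356) + (0.795606)(222) = 498.31 m.

ΔU = 498 m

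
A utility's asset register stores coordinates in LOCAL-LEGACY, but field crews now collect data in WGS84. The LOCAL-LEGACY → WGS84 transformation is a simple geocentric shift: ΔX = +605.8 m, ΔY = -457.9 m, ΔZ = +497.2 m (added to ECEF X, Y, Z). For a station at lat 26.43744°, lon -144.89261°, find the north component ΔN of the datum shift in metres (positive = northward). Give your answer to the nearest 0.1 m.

The local north axis is (−sin φ cos λ, −sin φ sin λ, cos φ), giving ΔN = 220.647 − 117.246 + 445.203 = 548.60 m.

ΔN = 548.6 m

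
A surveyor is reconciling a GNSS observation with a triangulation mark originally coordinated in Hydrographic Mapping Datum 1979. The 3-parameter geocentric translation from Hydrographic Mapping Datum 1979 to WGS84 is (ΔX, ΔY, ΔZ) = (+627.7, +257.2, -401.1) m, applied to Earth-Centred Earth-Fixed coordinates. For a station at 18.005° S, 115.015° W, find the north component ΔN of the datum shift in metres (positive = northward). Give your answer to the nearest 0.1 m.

At φ = -18.005°, λ = -115.015°: sin φ = -0.309100, cos φ = 0.951030, sin λ = -0.906197, cos λ = -0.422856.
ΔN = −sin φ cos λ·ΔX − sin φ sin λ·ΔY + cos φ·ΔZ = −(-0.309100)(-0.422856)(627.7) − (-0.309100)(-0.906197)(257.2) + (0.951030)(-401.1) = -535.54 m.

ΔN = -535.5 m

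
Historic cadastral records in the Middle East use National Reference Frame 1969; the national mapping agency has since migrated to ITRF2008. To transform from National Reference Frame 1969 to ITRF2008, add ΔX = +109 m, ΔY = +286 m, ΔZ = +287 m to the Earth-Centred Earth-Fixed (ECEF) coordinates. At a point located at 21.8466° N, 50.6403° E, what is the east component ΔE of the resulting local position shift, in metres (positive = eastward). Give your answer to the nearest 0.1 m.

At φ = 21.8466°, λ = 50.6403°: sin φ = 0.372123, cos φ = 0.928183, sin λ = 0.773180, cos λ = 0.634187.
ΔE = −sin λ·ΔX + cos λ·ΔY = −(0.773180)·(109) + (0.634187)·(286) = 97.10 m.

ΔE = 97.1 m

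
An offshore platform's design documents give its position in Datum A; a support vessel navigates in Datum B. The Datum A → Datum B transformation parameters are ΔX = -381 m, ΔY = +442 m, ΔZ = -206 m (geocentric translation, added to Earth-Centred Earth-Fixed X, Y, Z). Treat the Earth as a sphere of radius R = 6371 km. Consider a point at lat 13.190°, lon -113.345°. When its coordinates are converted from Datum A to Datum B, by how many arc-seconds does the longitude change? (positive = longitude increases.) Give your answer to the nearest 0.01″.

sin φ = 0.228181, cos φ = 0.973619, sin λ = -0.918135, cos λ = -0.396267.
East component: ΔE = −sin λ·ΔX + cos λ·ΔY = −(-0.918135)(-381) + (-0.396267)(442) = -524.96 m.
1° of latitude spans πR/180 = 111195 m; at latitude φ, 1° of longitude spans that × cos φ = 108261.5 m, so Δλ = -524.96 / 108261.5 × 3600 = -17.456″.

Δλ = -17.46″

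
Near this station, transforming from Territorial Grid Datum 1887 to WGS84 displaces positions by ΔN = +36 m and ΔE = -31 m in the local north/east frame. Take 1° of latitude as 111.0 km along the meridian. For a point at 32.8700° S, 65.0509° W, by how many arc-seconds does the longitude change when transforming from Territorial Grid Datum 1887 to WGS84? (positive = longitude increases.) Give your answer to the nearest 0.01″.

At latitude -32.8700°, cos φ = 0.839904.
1° of longitude at this latitude = 111.0 × cos φ = 93.23 km, so Δλ = -31.0 / 93229.4 = -0.0003325° = -1.197″.

Δλ = -1.20″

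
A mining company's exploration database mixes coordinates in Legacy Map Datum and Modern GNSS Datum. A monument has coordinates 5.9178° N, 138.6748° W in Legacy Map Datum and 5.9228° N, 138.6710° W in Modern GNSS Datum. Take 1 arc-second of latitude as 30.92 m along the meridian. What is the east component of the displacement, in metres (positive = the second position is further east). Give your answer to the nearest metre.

ΔE = 421 m

Δφ = 5.9228° − 5.9178° = +0.0050°; Δλ = -138.6710° − -138.6748° = +0.0038°.
1° of latitude = 3600 × 30.92 = 111312 m.
ΔN = Δφ × 111312 = 556.6 m; ΔE = Δλ × 111312 × cos(5.9178°) = +0.0038 × 111312 × 0.994671 = 420.7 m.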